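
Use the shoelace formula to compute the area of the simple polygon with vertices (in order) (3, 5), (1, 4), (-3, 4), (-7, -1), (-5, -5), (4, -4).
Area = 78

Shoelace formula: Area = (1/2) |Σ_i (x_i · y_{i+1} − x_{i+1} · y_i)| (indices mod n). Compute each cross term:
  (3)(4) − (1)(5) = 7
  (1)(4) − (-3)(4) = 16
  (-3)(-1) − (-7)(4) = 31
  (-7)(-5) − (-5)(-1) = 30
  (-5)(-4) − (4)(-5) = 40
  (4)(5) − (3)(-4) = 32
Sum = 156, so (signed) Area = 156/2 = 78, |Area| = 78.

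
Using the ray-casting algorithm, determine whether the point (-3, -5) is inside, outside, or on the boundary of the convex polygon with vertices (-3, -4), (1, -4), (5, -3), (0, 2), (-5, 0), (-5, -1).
The point (-3, -5) lies strictly outside the polygon

Cast a horizontal ray to the right from the query point and count how many polygon edges it crosses (each edge strictly once or zero times, handled with the usual half-open convention). 
Parity of crossings → even ⇒ outside.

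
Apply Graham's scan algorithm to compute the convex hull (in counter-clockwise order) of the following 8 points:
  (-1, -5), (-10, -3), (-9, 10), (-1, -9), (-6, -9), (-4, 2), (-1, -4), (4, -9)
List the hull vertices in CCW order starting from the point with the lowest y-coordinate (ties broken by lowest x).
Hull (CCW) = [(-6, -9), (4, -9), (-9, 10), (-10, -3)]

Graham scan procedure:
  1. Find the pivot p₀ = point with lowest y (tie → lowest x): (-6, -9).
  2. Sort the remaining points by polar angle around p₀.
  3. Walk through sorted points, maintaining a stack; pop the top while the last three entries make a non-left turn (cross product ≤ 0).
  4. Final stack is the convex hull in CCW order: (-6, -9), (4, -9), (-9, 10), (-10, -3).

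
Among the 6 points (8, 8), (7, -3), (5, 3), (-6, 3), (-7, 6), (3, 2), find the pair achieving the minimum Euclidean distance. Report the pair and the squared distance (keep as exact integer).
Pair = ((5, 3), (3, 2)); squared distance = 5

Compute all C(6, 2) = 15 pairwise squared distances (x_i − x_j)² + (y_i − y_j)². The minimum is 5, attained by the pair ((5, 3), (3, 2)).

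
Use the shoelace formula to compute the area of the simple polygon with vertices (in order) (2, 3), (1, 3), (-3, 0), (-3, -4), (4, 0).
Area = 26

Shoelace formula: Area = (1/2) |Σ_i (x_i · y_{i+1} − x_{i+1} · y_i)| (indices mod n). Compute each cross term:
  (2)(3) − (1)(3) = 3
  (1)(0) − (-3)(3) = 9
  (-3)(-4) − (-3)(0) = 12
  (-3)(0) − (4)(-4) = 16
  (4)(3) − (2)(0) = 12
Sum = 52, so (signed) Area = 52/2 = 26, |Area| = 26.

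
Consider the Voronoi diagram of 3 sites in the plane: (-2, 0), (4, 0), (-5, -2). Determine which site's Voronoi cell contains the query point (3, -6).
Nearest site = (4, 0)

The Voronoi cell of site s contains exactly those query points closer to s than to any other site. Compute squared distances from q = (3, -6) to each site:
  (4 − 3)² + (0 − -6)² = 37
  (-2 − 3)² + (0 − -6)² = 61
  (-5 − 3)² + (-2 − -6)² = 80
Minimum is attained by (4, 0), so q lies in its Voronoi cell.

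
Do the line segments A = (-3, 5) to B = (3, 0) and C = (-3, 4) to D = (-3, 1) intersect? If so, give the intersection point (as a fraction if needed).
No (intersection of containing lines falls outside at least one segment)

Parametrize and solve: t = 0, s = -1/3. At least one of these is outside [0, 1], so the segments do not intersect.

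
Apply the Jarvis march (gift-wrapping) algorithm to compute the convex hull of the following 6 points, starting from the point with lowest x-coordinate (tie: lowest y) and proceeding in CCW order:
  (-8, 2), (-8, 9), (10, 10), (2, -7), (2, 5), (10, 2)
Hull (CCW) = [(-8, 2), (2, -7), (10, 2), (10, 10), (-8, 9)]

Jarvis march: at each step, from the current hull vertex p, select the next vertex q as the point such that every other point lies strictly to the left of (or on) the directed line p → q. (Equivalently: for every other point r, the cross product (q − p) × (r − p) ≥ 0.)
Starting point (lowest x, tie lowest y): (-8, 2). Wrap until returning to start. Resulting hull: (-8, 2), (2, -7), (10, 2), (10, 10), (-8, 9).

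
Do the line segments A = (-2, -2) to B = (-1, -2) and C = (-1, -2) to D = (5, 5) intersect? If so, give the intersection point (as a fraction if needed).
Yes; intersection at (-1, -2) (t = 1 on AB, s = 0 on CD)

Parametrize AB as A + t(B − A) = (-2 + 1 t, -2 + 0 t) and CD as C + s(D − C) = (-1 + 6 s, -2 + 7 s). Solve the linear system for (t, s). Determinant = -7 ≠ 0, so a unique intersection of the containing lines exists. Solution: t = 1, s = 0 — both in [0, 1], so the segments cross. Intersection point: (-1, -2).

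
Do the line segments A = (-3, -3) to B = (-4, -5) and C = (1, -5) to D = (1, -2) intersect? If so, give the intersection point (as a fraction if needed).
No (intersection of containing lines falls outside at least one segment)

Parametrize and solve: t = -4, s = 10/3. At least one of these is outside [0, 1], so the segments do not intersect.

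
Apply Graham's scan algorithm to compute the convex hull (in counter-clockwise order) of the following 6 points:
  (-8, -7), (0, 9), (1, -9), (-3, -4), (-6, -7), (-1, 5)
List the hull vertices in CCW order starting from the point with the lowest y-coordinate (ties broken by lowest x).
Hull (CCW) = [(1, -9), (0, 9), (-8, -7)]

Graham scan procedure:
  1. Find the pivot p₀ = point with lowest y (tie → lowest x): (1, -9).
  2. Sort the remaining points by polar angle around p₀.
  3. Walk through sorted points, maintaining a stack; pop the top while the last three entries make a non-left turn (cross product ≤ 0).
  4. Final stack is the convex hull in CCW order: (1, -9), (0, 9), (-8, -7).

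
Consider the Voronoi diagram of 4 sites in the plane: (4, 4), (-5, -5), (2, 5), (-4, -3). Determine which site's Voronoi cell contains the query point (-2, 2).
Nearest site = (2, 5)

The Voronoi cell of site s contains exactly those query points closer to s than to any other site. Compute squared distances from q = (-2, 2) to each site:
  (2 − -2)² + (5 − 2)² = 25
  (-4 − -2)² + (-3 − 2)² = 29
  (4 − -2)² + (4 − 2)² = 40
  (-5 − -2)² + (-5 − 2)² = 58
Minimum is attained by (2, 5), so q lies in its Voronoi cell.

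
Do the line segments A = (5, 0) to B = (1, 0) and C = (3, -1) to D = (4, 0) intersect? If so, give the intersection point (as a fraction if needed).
Yes; intersection at (4, 0) (t = 1/4 on AB, s = 1 on CD)

Parametrize AB as A + t(B − A) = (5 + -4 t, 0 + 0 t) and CD as C + s(D − C) = (3 + 1 s, -1 + 1 s). Solve the linear system for (t, s). Determinant = 4 ≠ 0, so a unique intersection of the containing lines exists. Solution: t = 1/4, s = 1 — both in [0, 1], so the segments cross. Intersection point: (4, 0).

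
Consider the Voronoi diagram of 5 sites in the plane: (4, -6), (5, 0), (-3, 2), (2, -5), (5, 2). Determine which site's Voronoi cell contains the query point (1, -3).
Nearest site = (2, -5)

The Voronoi cell of site s contains exactly those query points closer to s than to any other site. Compute squared distances from q = (1, -3) to each site:
  (2 − 1)² + (-5 − -3)² = 5
  (4 − 1)² + (-6 − -3)² = 18
  (5 − 1)² + (0 − -3)² = 25
  (-3 − 1)² + (2 − -3)² = 41
  (5 − 1)² + (2 − -3)² = 41
Minimum is attained by (2, -5), so q lies in its Voronoi cell.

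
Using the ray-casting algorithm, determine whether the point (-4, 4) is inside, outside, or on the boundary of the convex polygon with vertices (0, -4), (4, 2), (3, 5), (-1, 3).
The point (-4, 4) lies strictly outside the polygon

Cast a horizontal ray to the right from the query point and count how many polygon edges it crosses (each edge strictly once or zero times, handled with the usual half-open convention). 
Parity of crossings → even ⇒ outside.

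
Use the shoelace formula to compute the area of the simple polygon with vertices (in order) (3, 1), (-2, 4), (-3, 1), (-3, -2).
Area = 18

Shoelace formula: Area = (1/2) |Σ_i (x_i · y_{i+1} − x_{i+1} · y_i)| (indices mod n). Compute each cross term:
  (3)(4) − (-2)(1) = 14
  (-2)(1) − (-3)(4) = 10
  (-3)(-2) − (-3)(1) = 9
  (-3)(1) − (3)(-2) = 3
Sum = 36, so (signed) Area = 36/2 = 18, |Area| = 18.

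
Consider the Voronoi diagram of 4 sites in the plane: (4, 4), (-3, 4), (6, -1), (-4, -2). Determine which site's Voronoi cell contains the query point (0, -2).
Nearest site = (-4, -2)

The Voronoi cell of site s contains exactly those query points closer to s than to any other site. Compute squared distances from q = (0, -2) to each site:
  (-4 − 0)² + (-2 − -2)² = 16
  (6 − 0)² + (-1 − -2)² = 37
  (-3 − 0)² + (4 − -2)² = 45
  (4 − 0)² + (4 − -2)² = 52
Minimum is attained by (-4, -2), so q lies in its Voronoi cell.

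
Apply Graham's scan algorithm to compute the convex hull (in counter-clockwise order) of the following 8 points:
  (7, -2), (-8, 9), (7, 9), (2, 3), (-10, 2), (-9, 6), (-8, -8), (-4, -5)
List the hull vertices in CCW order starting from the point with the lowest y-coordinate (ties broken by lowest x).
Hull (CCW) = [(-8, -8), (7, -2), (7, 9), (-8, 9), (-9, 6), (-10, 2)]

Graham scan procedure:
  1. Find the pivot p₀ = point with lowest y (tie → lowest x): (-8, -8).
  2. Sort the remaining points by polar angle around p₀.
  3. Walk through sorted points, maintaining a stack; pop the top while the last three entries make a non-left turn (cross product ≤ 0).
  4. Final stack is the convex hull in CCW order: (-8, -8), (7, -2), (7, 9), (-8, 9), (-9, 6), (-10, 2).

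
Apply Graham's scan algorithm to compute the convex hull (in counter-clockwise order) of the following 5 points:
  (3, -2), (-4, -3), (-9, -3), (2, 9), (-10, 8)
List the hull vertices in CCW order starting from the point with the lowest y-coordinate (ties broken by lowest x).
Hull (CCW) = [(-9, -3), (-4, -3), (3, -2), (2, 9), (-10, 8)]

Graham scan procedure:
  1. Find the pivot p₀ = point with lowest y (tie → lowest x): (-9, -3).
  2. Sort the remaining points by polar angle around p₀.
  3. Walk through sorted points, maintaining a stack; pop the top while the last three entries make a non-left turn (cross product ≤ 0).
  4. Final stack is the convex hull in CCW order: (-9, -3), (-4, -3), (3, -2), (2, 9), (-10, 8).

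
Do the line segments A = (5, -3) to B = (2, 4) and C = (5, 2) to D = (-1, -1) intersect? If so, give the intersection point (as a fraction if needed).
Yes; intersection at (55/17, 19/17) (t = 10/17 on AB, s = 5/17 on CD)

Parametrize AB as A + t(B − A) = (5 + -3 t, -3 + 7 t) and CD as C + s(D − C) = (5 + -6 s, 2 + -3 s). Solve the linear system for (t, s). Determinant = -51 ≠ 0, so a unique intersection of the containing lines exists. Solution: t = 10/17, s = 5/17 — both in [0, 1], so the segments cross. Intersection point: (55/17, 19/17).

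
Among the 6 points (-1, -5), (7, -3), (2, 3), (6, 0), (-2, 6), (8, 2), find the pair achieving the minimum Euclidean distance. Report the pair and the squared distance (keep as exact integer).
Pair = ((6, 0), (8, 2)); squared distance = 8

Compute all C(6, 2) = 15 pairwise squared distances (x_i − x_j)² + (y_i − y_j)². The minimum is 8, attained by the pair ((6, 0), (8, 2)).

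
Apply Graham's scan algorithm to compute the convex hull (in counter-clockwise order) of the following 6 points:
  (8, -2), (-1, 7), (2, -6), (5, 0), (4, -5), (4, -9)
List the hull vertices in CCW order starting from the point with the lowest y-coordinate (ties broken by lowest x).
Hull (CCW) = [(4, -9), (8, -2), (-1, 7), (2, -6)]

Graham scan procedure:
  1. Find the pivot p₀ = point with lowest y (tie → lowest x): (4, -9).
  2. Sort the remaining points by polar angle around p₀.
  3. Walk through sorted points, maintaining a stack; pop the top while the last three entries make a non-left turn (cross product ≤ 0).
  4. Final stack is the convex hull in CCW order: (4, -9), (8, -2), (-1, 7), (2, -6).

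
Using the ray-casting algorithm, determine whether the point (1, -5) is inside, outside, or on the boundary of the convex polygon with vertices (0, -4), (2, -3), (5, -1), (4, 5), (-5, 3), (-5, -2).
The point (1, -5) lies strictly outside the polygon

Cast a horizontal ray to the right from the query point and count how many polygon edges it crosses (each edge strictly once or zero times, handled with the usual half-open convention). 
Parity of crossings → even ⇒ outside.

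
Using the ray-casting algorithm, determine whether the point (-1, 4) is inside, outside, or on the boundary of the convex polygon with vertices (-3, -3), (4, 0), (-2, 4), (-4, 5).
The point (-1, 4) lies strictly outside the polygon

Cast a horizontal ray to the right from the query point and count how many polygon edges it crosses (each edge strictly once or zero times, handled with the usual half-open convention). 
Parity of crossings → even ⇒ outside.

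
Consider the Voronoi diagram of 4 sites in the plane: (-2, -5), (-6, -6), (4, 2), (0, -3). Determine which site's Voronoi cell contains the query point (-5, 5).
Nearest site = (0, -3)

The Voronoi cell of site s contains exactly those query points closer to s than to any other site. Compute squared distances from q = (-5, 5) to each site:
  (0 − -5)² + (-3 − 5)² = 89
  (4 − -5)² + (2 − 5)² = 90
  (-2 − -5)² + (-5 − 5)² = 109
  (-6 − -5)² + (-6 − 5)² = 122
Minimum is attained by (0, -3), so q lies in its Voronoi cell.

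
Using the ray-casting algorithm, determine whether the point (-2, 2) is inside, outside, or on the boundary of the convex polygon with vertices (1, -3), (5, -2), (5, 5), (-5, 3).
The point (-2, 2) lies strictly inside the polygon

Cast a horizontal ray to the right from the query point and count how many polygon edges it crosses (each edge strictly once or zero times, handled with the usual half-open convention). 
Parity of crossings → odd ⇒ inside.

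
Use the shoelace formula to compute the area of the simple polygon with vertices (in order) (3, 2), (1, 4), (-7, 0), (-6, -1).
Area = 18

Shoelace formula: Area = (1/2) |Σ_i (x_i · y_{i+1} − x_{i+1} · y_i)| (indices mod n). Compute each cross term:
  (3)(4) − (1)(2) = 10
  (1)(0) − (-7)(4) = 28
  (-7)(-1) − (-6)(0) = 7
  (-6)(2) − (3)(-1) = -9
Sum = 36, so (signed) Area = 36/2 = 18, |Area| = 18.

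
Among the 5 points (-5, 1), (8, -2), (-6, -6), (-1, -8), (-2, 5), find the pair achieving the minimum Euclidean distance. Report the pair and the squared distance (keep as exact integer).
Pair = ((-5, 1), (-2, 5)); squared distance = 25

Compute all C(5, 2) = 10 pairwise squared distances (x_i − x_j)² + (y_i − y_j)². The minimum is 25, attained by the pair ((-5, 1), (-2, 5)).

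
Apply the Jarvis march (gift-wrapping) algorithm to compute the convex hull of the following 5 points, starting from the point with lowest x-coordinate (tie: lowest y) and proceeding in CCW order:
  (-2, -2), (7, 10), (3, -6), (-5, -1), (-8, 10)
Hull (CCW) = [(-8, 10), (-5, -1), (3, -6), (7, 10)]

Jarvis march: at each step, from the current hull vertex p, select the next vertex q as the point such that every other point lies strictly to the left of (or on) the directed line p → q. (Equivalently: for every other point r, the cross product (q − p) × (r − p) ≥ 0.)
Starting point (lowest x, tie lowest y): (-8, 10). Wrap until returning to start. Resulting hull: (-8, 10), (-5, -1), (3, -6), (7, 10).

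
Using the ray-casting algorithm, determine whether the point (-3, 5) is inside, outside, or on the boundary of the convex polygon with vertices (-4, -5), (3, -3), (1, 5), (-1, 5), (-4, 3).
The point (-3, 5) lies strictly outside the polygon

Cast a horizontal ray to the right from the query point and count how many polygon edges it crosses (each edge strictly once or zero times, handled with the usual half-open convention). 
Parity of crossings → even ⇒ outside.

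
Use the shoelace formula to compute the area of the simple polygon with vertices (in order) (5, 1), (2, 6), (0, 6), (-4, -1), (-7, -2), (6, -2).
Area = 107/2

Shoelace formula: Area = (1/2) |Σ_i (x_i · y_{i+1} − x_{i+1} · y_i)| (indices mod n). Compute each cross term:
  (5)(6) − (2)(1) = 28
  (2)(6) − (0)(6) = 12
  (0)(-1) − (-4)(6) = 24
  (-4)(-2) − (-7)(-1) = 1
  (-7)(-2) − (6)(-2) = 26
  (6)(1) − (5)(-2) = 16
Sum = 107, so (signed) Area = 107/2 = 107/2, |Area| = 107/2.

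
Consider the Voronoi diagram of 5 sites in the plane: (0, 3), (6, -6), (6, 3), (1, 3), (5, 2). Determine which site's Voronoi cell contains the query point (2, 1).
Nearest site = (1, 3)

The Voronoi cell of site s contains exactly those query points closer to s than to any other site. Compute squared distances from q = (2, 1) to each site:
  (1 − 2)² + (3 − 1)² = 5
  (0 − 2)² + (3 − 1)² = 8
  (5 − 2)² + (2 − 1)² = 10
  (6 − 2)² + (3 − 1)² = 20
  (6 − 2)² + (-6 − 1)² = 65
Minimum is attained by (1, 3), so q lies in its Voronoi cell.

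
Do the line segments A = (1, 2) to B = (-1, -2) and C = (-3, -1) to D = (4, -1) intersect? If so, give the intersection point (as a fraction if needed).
Yes; intersection at (-1/2, -1) (t = 3/4 on AB, s = 5/14 on CD)

Parametrize AB as A + t(B − A) = (1 + -2 t, 2 + -4 t) and CD as C + s(D − C) = (-3 + 7 s, -1 + 0 s). Solve the linear system for (t, s). Determinant = -28 ≠ 0, so a unique intersection of the containing lines exists. Solution: t = 3/4, s = 5/14 — both in [0, 1], so the segments cross. Intersection point: (-1/2, -1).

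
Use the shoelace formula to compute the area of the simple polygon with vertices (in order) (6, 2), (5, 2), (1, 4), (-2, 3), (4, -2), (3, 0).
Area = 35/2

Shoelace formula: Area = (1/2) |Σ_i (x_i · y_{i+1} − x_{i+1} · y_i)| (indices mod n). Compute each cross term:
  (6)(2) − (5)(2) = 2
  (5)(4) − (1)(2) = 18
  (1)(3) − (-2)(4) = 11
  (-2)(-2) − (4)(3) = -8
  (4)(0) − (3)(-2) = 6
  (3)(2) − (6)(0) = 6
Sum = 35, so (signed) Area = 35/2 = 35/2, |Area| = 35/2.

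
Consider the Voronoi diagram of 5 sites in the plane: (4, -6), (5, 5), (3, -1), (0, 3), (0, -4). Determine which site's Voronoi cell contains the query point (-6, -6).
Nearest site = (0, -4)

The Voronoi cell of site s contains exactly those query points closer to s than to any other site. Compute squared distances from q = (-6, -6) to each site:
  (0 − -6)² + (-4 − -6)² = 40
  (4 − -6)² + (-6 − -6)² = 100
  (3 − -6)² + (-1 − -6)² = 106
  (0 − -6)² + (3 − -6)² = 117
  (5 − -6)² + (5 − -6)² = 242
Minimum is attained by (0, -4), so q lies in its Voronoi cell.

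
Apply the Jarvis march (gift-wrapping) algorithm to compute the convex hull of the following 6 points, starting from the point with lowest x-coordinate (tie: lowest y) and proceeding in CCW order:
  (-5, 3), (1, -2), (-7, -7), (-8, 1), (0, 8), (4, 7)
Hull (CCW) = [(-8, 1), (-7, -7), (1, -2), (4, 7), (0, 8)]

Jarvis march: at each step, from the current hull vertex p, select the next vertex q as the point such that every other point lies strictly to the left of (or on) the directed line p → q. (Equivalently: for every other point r, the cross product (q − p) × (r − p) ≥ 0.)
Starting point (lowest x, tie lowest y): (-8, 1). Wrap until returning to start. Resulting hull: (-8, 1), (-7, -7), (1, -2), (4, 7), (0, 8).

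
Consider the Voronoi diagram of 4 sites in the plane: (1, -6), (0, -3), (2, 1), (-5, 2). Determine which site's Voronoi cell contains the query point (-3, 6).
Nearest site = (-5, 2)

The Voronoi cell of site s contains exactly those query points closer to s than to any other site. Compute squared distances from q = (-3, 6) to each site:
  (-5 − -3)² + (2 − 6)² = 20
  (2 − -3)² + (1 − 6)² = 50
  (0 − -3)² + (-3 − 6)² = 90
  (1 − -3)² + (-6 − 6)² = 160
Minimum is attained by (-5, 2), so q lies in its Voronoi cell.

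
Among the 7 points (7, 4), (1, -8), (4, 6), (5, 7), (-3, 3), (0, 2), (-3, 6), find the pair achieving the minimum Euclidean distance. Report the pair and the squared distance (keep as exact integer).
Pair = ((4, 6), (5, 7)); squared distance = 2

Compute all C(7, 2) = 21 pairwise squared distances (x_i − x_j)² + (y_i − y_j)². The minimum is 2, attained by the pair ((4, 6), (5, 7)).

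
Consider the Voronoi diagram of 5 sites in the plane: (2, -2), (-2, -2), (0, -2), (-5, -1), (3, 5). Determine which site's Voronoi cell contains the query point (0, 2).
Nearest site = (0, -2)

The Voronoi cell of site s contains exactly those query points closer to s than to any other site. Compute squared distances from q = (0, 2) to each site:
  (0 − 0)² + (-2 − 2)² = 16
  (3 − 0)² + (5 − 2)² = 18
  (-2 − 0)² + (-2 − 2)² = 20
  (2 − 0)² + (-2 − 2)² = 20
  (-5 − 0)² + (-1 − 2)² = 34
Minimum is attained by (0, -2), so q lies in its Voronoi cell.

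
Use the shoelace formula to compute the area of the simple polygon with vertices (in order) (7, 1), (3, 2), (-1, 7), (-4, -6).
Area = 53

Shoelace formula: Area = (1/2) |Σ_i (x_i · y_{i+1} − x_{i+1} · y_i)| (indices mod n). Compute each cross term:
  (7)(2) − (3)(1) = 11
  (3)(7) − (-1)(2) = 23
  (-1)(-6) − (-4)(7) = 34
  (-4)(1) − (7)(-6) = 38
Sum = 106, so (signed) Area = 106/2 = 53, |Area| = 53.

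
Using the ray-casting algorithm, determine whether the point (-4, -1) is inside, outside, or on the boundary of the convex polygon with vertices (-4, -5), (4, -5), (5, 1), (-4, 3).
The point (-4, -1) lies on the polygon boundary

Boundary check: the query satisfies the collinearity and bounding-box conditions for some polygon edge, so it lies exactly on the boundary.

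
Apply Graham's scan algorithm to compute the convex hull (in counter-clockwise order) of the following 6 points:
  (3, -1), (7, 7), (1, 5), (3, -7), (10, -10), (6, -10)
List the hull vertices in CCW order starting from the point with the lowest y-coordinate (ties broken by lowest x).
Hull (CCW) = [(6, -10), (10, -10), (7, 7), (1, 5), (3, -7)]

Graham scan procedure:
  1. Find the pivot p₀ = point with lowest y (tie → lowest x): (6, -10).
  2. Sort the remaining points by polar angle around p₀.
  3. Walk through sorted points, maintaining a stack; pop the top while the last three entries make a non-left turn (cross product ≤ 0).
  4. Final stack is the convex hull in CCW order: (6, -10), (10, -10), (7, 7), (1, 5), (3, -7).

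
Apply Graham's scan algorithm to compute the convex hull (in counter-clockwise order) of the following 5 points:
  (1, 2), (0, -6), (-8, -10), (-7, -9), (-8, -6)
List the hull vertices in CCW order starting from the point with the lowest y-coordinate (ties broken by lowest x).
Hull (CCW) = [(-8, -10), (0, -6), (1, 2), (-8, -6)]

Graham scan procedure:
  1. Find the pivot p₀ = point with lowest y (tie → lowest x): (-8, -10).
  2. Sort the remaining points by polar angle around p₀.
  3. Walk through sorted points, maintaining a stack; pop the top while the last three entries make a non-left turn (cross product ≤ 0).
  4. Final stack is the convex hull in CCW order: (-8, -10), (0, -6), (1, 2), (-8, -6).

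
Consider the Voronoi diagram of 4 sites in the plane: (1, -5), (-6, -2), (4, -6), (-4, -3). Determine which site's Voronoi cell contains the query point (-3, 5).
Nearest site = (-6, -2)

The Voronoi cell of site s contains exactly those query points closer to s than to any other site. Compute squared distances from q = (-3, 5) to each site:
  (-6 − -3)² + (-2 − 5)² = 58
  (-4 − -3)² + (-3 − 5)² = 65
  (1 − -3)² + (-5 − 5)² = 116
  (4 − -3)² + (-6 − 5)² = 170
Minimum is attained by (-6, -2), so q lies in its Voronoi cell.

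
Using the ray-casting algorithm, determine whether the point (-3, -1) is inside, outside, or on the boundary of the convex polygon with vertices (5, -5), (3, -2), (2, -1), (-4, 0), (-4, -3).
The point (-3, -1) lies strictly inside the polygon

Cast a horizontal ray to the right from the query point and count how many polygon edges it crosses (each edge strictly once or zero times, handled with the usual half-open convention). 
Parity of crossings → odd ⇒ inside.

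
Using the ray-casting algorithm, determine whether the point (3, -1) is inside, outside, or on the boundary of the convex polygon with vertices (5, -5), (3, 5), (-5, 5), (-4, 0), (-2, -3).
The point (3, -1) lies strictly inside the polygon

Cast a horizontal ray to the right from the query point and count how many polygon edges it crosses (each edge strictly once or zero times, handled with the usual half-open convention). 
Parity of crossings → odd ⇒ inside.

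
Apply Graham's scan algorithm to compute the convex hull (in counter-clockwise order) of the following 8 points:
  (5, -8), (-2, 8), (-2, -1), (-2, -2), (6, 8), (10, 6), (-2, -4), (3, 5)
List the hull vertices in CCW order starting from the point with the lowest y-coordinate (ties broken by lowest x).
Hull (CCW) = [(5, -8), (10, 6), (6, 8), (-2, 8), (-2, -4)]

Graham scan procedure:
  1. Find the pivot p₀ = point with lowest y (tie → lowest x): (5, -8).
  2. Sort the remaining points by polar angle around p₀.
  3. Walk through sorted points, maintaining a stack; pop the top while the last three entries make a non-left turn (cross product ≤ 0).
  4. Final stack is the convex hull in CCW order: (5, -8), (10, 6), (6, 8), (-2, 8), (-2, -4).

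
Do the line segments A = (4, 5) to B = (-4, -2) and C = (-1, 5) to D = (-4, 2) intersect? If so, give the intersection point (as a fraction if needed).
No (intersection of containing lines falls outside at least one segment)

Parametrize and solve: t = 5, s = 35/3. At least one of these is outside [0, 1], so the segments do not intersect.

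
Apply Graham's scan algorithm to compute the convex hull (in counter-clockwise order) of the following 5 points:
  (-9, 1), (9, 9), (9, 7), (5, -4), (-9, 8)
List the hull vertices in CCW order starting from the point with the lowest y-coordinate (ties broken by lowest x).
Hull (CCW) = [(5, -4), (9, 7), (9, 9), (-9, 8), (-9, 1)]

Graham scan procedure:
  1. Find the pivot p₀ = point with lowest y (tie → lowest x): (5, -4).
  2. Sort the remaining points by polar angle around p₀.
  3. Walk through sorted points, maintaining a stack; pop the top while the last three entries make a non-left turn (cross product ≤ 0).
  4. Final stack is the convex hull in CCW order: (5, -4), (9, 7), (9, 9), (-9, 8), (-9, 1).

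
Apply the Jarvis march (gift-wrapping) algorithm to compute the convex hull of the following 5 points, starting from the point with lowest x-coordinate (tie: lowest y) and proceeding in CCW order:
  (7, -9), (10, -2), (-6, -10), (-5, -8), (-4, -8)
Hull (CCW) = [(-6, -10), (7, -9), (10, -2), (-5, -8)]

Jarvis march: at each step, from the current hull vertex p, select the next vertex q as the point such that every other point lies strictly to the left of (or on) the directed line p → q. (Equivalently: for every other point r, the cross product (q − p) × (r − p) ≥ 0.)
Starting point (lowest x, tie lowest y): (-6, -10). Wrap until returning to start. Resulting hull: (-6, -10), (7, -9), (10, -2), (-5, -8).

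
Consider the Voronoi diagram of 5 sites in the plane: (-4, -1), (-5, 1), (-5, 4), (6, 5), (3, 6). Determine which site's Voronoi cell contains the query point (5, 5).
Nearest site = (6, 5)

The Voronoi cell of site s contains exactly those query points closer to s than to any other site. Compute squared distances from q = (5, 5) to each site:
  (6 − 5)² + (5 − 5)² = 1
  (3 − 5)² + (6 − 5)² = 5
  (-5 − 5)² + (4 − 5)² = 101
  (-5 − 5)² + (1 − 5)² = 116
  (-4 − 5)² + (-1 − 5)² = 117
Minimum is attained by (6, 5), so q lies in its Voronoi cell.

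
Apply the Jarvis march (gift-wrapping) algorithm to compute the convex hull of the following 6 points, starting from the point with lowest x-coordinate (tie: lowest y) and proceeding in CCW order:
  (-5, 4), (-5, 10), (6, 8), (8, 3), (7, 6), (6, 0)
Hull (CCW) = [(-5, 4), (6, 0), (8, 3), (7, 6), (6, 8), (-5, 10)]

Jarvis march: at each step, from the current hull vertex p, select the next vertex q as the point such that every other point lies strictly to the left of (or on) the directed line p → q. (Equivalently: for every other point r, the cross product (q − p) × (r − p) ≥ 0.)
Starting point (lowest x, tie lowest y): (-5, 4). Wrap until returning to start. Resulting hull: (-5, 4), (6, 0), (8, 3), (7, 6), (6, 8), (-5, 10).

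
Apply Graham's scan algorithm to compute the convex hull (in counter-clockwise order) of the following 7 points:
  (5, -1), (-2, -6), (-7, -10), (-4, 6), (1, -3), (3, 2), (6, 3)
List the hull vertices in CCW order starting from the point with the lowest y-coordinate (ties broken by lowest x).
Hull (CCW) = [(-7, -10), (5, -1), (6, 3), (-4, 6)]

Graham scan procedure:
  1. Find the pivot p₀ = point with lowest y (tie → lowest x): (-7, -10).
  2. Sort the remaining points by polar angle around p₀.
  3. Walk through sorted points, maintaining a stack; pop the top while the last three entries make a non-left turn (cross product ≤ 0).
  4. Final stack is the convex hull in CCW order: (-7, -10), (5, -1), (6, 3), (-4, 6).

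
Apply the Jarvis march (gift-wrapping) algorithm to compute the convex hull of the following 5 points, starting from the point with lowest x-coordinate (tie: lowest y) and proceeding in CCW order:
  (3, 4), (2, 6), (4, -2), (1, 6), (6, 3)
Hull (CCW) = [(1, 6), (4, -2), (6, 3), (2, 6)]

Jarvis march: at each step, from the current hull vertex p, select the next vertex q as the point such that every other point lies strictly to the left of (or on) the directed line p → q. (Equivalently: for every other point r, the cross product (q − p) × (r − p) ≥ 0.)
Starting point (lowest x, tie lowest y): (1, 6). Wrap until returning to start. Resulting hull: (1, 6), (4, -2), (6, 3), (2, 6).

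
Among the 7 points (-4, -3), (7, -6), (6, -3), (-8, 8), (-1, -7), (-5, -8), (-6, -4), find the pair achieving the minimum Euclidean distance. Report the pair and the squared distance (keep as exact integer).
Pair = ((-4, -3), (-6, -4)); squared distance = 5

Compute all C(7, 2) = 21 pairwise squared distances (x_i − x_j)² + (y_i − y_j)². The minimum is 5, attained by the pair ((-4, -3), (-6, -4)).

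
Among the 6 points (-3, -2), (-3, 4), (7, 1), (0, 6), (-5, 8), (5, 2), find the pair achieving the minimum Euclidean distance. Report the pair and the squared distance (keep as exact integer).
Pair = ((7, 1), (5, 2)); squared distance = 5

Compute all C(6, 2) = 15 pairwise squared distances (x_i − x_j)² + (y_i − y_j)². The minimum is 5, attained by the pair ((7, 1), (5, 2)).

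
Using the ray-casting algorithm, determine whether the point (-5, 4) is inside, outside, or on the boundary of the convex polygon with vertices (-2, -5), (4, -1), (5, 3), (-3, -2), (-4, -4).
The point (-5, 4) lies strictly outside the polygon

Cast a horizontal ray to the right from the query point and count how many polygon edges it crosses (each edge strictly once or zero times, handled with the usual half-open convention). 
Parity of crossings → even ⇒ outside.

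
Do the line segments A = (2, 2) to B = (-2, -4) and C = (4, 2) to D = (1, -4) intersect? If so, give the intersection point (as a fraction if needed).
No (intersection of containing lines falls outside at least one segment)

Parametrize and solve: t = -2, s = -2. At least one of these is outside [0, 1], so the segments do not intersect.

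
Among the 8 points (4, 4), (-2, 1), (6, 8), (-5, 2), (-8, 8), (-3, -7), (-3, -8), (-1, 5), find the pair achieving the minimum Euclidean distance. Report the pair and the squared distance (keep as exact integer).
Pair = ((-3, -7), (-3, -8)); squared distance = 1

Compute all C(8, 2) = 28 pairwise squared distances (x_i − x_j)² + (y_i − y_j)². The minimum is 1, attained by the pair ((-3, -7), (-3, -8)).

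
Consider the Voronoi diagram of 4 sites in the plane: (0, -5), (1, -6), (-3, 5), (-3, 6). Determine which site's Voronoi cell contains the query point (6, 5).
Nearest site = (-3, 5)

The Voronoi cell of site s contains exactly those query points closer to s than to any other site. Compute squared distances from q = (6, 5) to each site:
  (-3 − 6)² + (5 − 5)² = 81
  (-3 − 6)² + (6 − 5)² = 82
  (0 − 6)² + (-5 − 5)² = 136
  (1 − 6)² + (-6 − 5)² = 146
Minimum is attained by (-3, 5), so q lies in its Voronoi cell.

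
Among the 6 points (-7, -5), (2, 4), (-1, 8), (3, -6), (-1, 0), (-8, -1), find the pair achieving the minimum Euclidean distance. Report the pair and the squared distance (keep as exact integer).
Pair = ((-7, -5), (-8, -1)); squared distance = 17

Compute all C(6, 2) = 15 pairwise squared distances (x_i − x_j)² + (y_i − y_j)². The minimum is 17, attained by the pair ((-7, -5), (-8, -1)).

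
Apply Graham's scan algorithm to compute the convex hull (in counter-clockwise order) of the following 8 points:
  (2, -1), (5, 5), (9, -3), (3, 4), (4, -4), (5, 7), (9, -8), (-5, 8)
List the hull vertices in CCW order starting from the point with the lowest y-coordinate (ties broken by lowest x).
Hull (CCW) = [(9, -8), (9, -3), (5, 7), (-5, 8), (4, -4)]

Graham scan procedure:
  1. Find the pivot p₀ = point with lowest y (tie → lowest x): (9, -8).
  2. Sort the remaining points by polar angle around p₀.
  3. Walk through sorted points, maintaining a stack; pop the top while the last three entries make a non-left turn (cross product ≤ 0).
  4. Final stack is the convex hull in CCW order: (9, -8), (9, -3), (5, 7), (-5, 8), (4, -4).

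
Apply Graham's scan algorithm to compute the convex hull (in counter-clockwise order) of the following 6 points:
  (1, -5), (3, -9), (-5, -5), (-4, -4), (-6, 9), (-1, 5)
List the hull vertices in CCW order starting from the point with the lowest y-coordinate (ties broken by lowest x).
Hull (CCW) = [(3, -9), (-1, 5), (-6, 9), (-5, -5)]

Graham scan procedure:
  1. Find the pivot p₀ = point with lowest y (tie → lowest x): (3, -9).
  2. Sort the remaining points by polar angle around p₀.
  3. Walk through sorted points, maintaining a stack; pop the top while the last three entries make a non-left turn (cross product ≤ 0).
  4. Final stack is the convex hull in CCW order: (3, -9), (-1, 5), (-6, 9), (-5, -5).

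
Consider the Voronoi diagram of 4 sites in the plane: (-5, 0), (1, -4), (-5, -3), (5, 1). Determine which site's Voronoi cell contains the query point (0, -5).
Nearest site = (1, -4)

The Voronoi cell of site s contains exactly those query points closer to s than to any other site. Compute squared distances from q = (0, -5) to each site:
  (1 − 0)² + (-4 − -5)² = 2
  (-5 − 0)² + (-3 − -5)² = 29
  (-5 − 0)² + (0 − -5)² = 50
  (5 − 0)² + (1 − -5)² = 61
Minimum is attained by (1, -4), so q lies in its Voronoi cell.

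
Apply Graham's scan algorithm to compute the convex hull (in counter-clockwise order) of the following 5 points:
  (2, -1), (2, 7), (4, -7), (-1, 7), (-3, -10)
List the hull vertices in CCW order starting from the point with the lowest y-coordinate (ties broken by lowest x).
Hull (CCW) = [(-3, -10), (4, -7), (2, 7), (-1, 7)]

Graham scan procedure:
  1. Find the pivot p₀ = point with lowest y (tie → lowest x): (-3, -10).
  2. Sort the remaining points by polar angle around p₀.
  3. Walk through sorted points, maintaining a stack; pop the top while the last three entries make a non-left turn (cross product ≤ 0).
  4. Final stack is the convex hull in CCW order: (-3, -10), (4, -7), (2, 7), (-1, 7).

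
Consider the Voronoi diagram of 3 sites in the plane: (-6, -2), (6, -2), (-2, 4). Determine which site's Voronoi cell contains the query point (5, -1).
Nearest site = (6, -2)

The Voronoi cell of site s contains exactly those query points closer to s than to any other site. Compute squared distances from q = (5, -1) to each site:
  (6 − 5)² + (-2 − -1)² = 2
  (-2 − 5)² + (4 − -1)² = 74
  (-6 − 5)² + (-2 − -1)² = 122
Minimum is attained by (6, -2), so q lies in its Voronoi cell.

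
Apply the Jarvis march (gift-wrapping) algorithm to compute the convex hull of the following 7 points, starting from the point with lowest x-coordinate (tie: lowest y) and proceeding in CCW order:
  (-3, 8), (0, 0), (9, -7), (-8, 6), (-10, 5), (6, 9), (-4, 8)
Hull (CCW) = [(-10, 5), (9, -7), (6, 9), (-4, 8)]

Jarvis march: at each step, from the current hull vertex p, select the next vertex q as the point such that every other point lies strictly to the left of (or on) the directed line p → q. (Equivalently: for every other point r, the cross product (q − p) × (r − p) ≥ 0.)
Starting point (lowest x, tie lowest y): (-10, 5). Wrap until returning to start. Resulting hull: (-10, 5), (9, -7), (6, 9), (-4, 8).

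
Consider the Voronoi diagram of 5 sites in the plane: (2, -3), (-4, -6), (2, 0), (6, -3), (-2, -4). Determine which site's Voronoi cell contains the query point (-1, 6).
Nearest site = (2, 0)

The Voronoi cell of site s contains exactly those query points closer to s than to any other site. Compute squared distances from q = (-1, 6) to each site:
  (2 − -1)² + (0 − 6)² = 45
  (2 − -1)² + (-3 − 6)² = 90
  (-2 − -1)² + (-4 − 6)² = 101
  (6 − -1)² + (-3 − 6)² = 130
  (-4 − -1)² + (-6 − 6)² = 153
Minimum is attained by (2, 0), so q lies in its Voronoi cell.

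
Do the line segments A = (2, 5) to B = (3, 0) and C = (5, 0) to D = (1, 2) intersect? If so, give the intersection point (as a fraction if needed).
Yes; intersection at (25/9, 10/9) (t = 7/9 on AB, s = 5/9 on CD)

Parametrize AB as A + t(B − A) = (2 + 1 t, 5 + -5 t) and CD as C + s(D − C) = (5 + -4 s, 0 + 2 s). Solve the linear system for (t, s). Determinant = 18 ≠ 0, so a unique intersection of the containing lines exists. Solution: t = 7/9, s = 5/9 — both in [0, 1], so the segments cross. Intersection point: (25/9, 10/9).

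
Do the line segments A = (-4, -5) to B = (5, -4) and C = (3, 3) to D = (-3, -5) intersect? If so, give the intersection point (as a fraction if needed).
Yes; intersection at (-32/11, -161/33) (t = 4/33 on AB, s = 65/66 on CD)

Parametrize AB as A + t(B − A) = (-4 + 9 t, -5 + 1 t) and CD as C + s(D − C) = (3 + -6 s, 3 + -8 s). Solve the linear system for (t, s). Determinant = 66 ≠ 0, so a unique intersection of the containing lines exists. Solution: t = 4/33, s = 65/66 — both in [0, 1], so the segments cross. Intersection point: (-32/11, -161/33).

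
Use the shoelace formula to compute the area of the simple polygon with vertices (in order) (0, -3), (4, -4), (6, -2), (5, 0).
Area = 23/2

Shoelace formula: Area = (1/2) |Σ_i (x_i · y_{i+1} − x_{i+1} · y_i)| (indices mod n). Compute each cross term:
  (0)(-4) − (4)(-3) = 12
  (4)(-2) − (6)(-4) = 16
  (6)(0) − (5)(-2) = 10
  (5)(-3) − (0)(0) = -15
Sum = 23, so (signed) Area = 23/2 = 23/2, |Area| = 23/2.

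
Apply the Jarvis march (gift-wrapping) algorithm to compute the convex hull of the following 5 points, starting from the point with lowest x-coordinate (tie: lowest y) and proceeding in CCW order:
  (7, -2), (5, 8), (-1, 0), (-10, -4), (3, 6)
Hull (CCW) = [(-10, -4), (7, -2), (5, 8)]

Jarvis march: at each step, from the current hull vertex p, select the next vertex q as the point such that every other point lies strictly to the left of (or on) the directed line p → q. (Equivalently: for every other point r, the cross product (q − p) × (r − p) ≥ 0.)
Starting point (lowest x, tie lowest y): (-10, -4). Wrap until returning to start. Resulting hull: (-10, -4), (7, -2), (5, 8).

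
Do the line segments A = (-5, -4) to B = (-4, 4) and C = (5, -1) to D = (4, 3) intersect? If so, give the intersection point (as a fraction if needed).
No (intersection of containing lines falls outside at least one segment)

Parametrize and solve: t = 43/12, s = 77/12. At least one of these is outside [0, 1], so the segments do not intersect.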